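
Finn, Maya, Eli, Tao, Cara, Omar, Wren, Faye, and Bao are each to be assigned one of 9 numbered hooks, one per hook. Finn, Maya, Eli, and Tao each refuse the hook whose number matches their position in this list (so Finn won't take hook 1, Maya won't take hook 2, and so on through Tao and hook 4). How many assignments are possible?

Let Aᵢ (for 1 ≤ i ≤ 4) be the placements that put person i in their forbidden hook. Any j of these fix j positions, leaving (9−j)! ways to fill the rest, and there are C(4,j) ways to pick which j.
By inclusion–exclusion, the number of valid placements is Σ_{j=0}^{4} (−1)^j C(4,j)·(9−j)!.
Computing: 362880 − 161280 + 30240 − 2880 + 120 = 229080.

229080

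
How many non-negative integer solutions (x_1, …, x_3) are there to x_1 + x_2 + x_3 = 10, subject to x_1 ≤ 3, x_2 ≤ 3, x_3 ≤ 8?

By stars and bars, unrestricted non-negative solutions to x_1+…+x_3 = 10 number C(10+2,2) = 66.
Subtract solutions that violate a single cap (substitute x_i' = x_i − (cap_i+1)): x_1 ≥ 4 gives C(8,2) = 28; x_2 ≥ 4 gives C(8,2) = 28; x_3 ≥ 9 gives C(3,2) = 3. Together 59.
Add back pairs where two caps are both exceeded: 6 + 0 + 0 = 6.
By inclusion–exclusion the count is 66 − 59 + 6 = 13.

13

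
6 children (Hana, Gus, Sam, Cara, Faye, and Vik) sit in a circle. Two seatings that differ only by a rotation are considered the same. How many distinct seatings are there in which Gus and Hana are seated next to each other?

48

Glue Gus and Hana into a block (2 internal orders). Seating 5 units around a circle gives (4)! arrangements.
So 2 × (4)! = 2 × 24 = 48.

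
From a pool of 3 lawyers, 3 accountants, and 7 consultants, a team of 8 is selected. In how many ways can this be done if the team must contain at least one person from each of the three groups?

Total 8-person selections from all 13: C(13,8) = 1287.
Selections missing a whole group: no lawyers → C(10,8) = 45; no accountants → C(10,8) = 45; no consultants → C(6,8) = 0.
Add back selections omitting two groups (i.e. drawn from a single group): C(3,8) + C(3,8) + C(7,8) = 0.
By inclusion–exclusion: 1287 − 90 + 0 = 1197.

1197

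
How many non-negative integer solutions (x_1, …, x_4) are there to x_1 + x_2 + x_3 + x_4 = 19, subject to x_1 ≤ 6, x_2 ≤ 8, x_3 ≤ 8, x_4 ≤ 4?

Without the upper bounds there are C(22,3) = 1540 ways to split 19 among 4 variables.
Subtract solutions that violate a single cap (substitute x_i' = x_i − (cap_i+1)): x_1 ≥ 7 gives C(15,3) = 455; x_2 ≥ 9 gives C(13,3) = 286; x_3 ≥ 9 gives C(13,3) = 286; x_4 ≥ 5 gives C(17,3) = 680. Together 1707.
Add back pairs where two caps are both exceeded: 20 + 20 + 120 + 4 + 56 + 56 = 276.
By inclusion–exclusion the count is 1540 − 1707 + 276 = 109.

109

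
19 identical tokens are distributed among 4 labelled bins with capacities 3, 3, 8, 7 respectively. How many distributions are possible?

10

Without the upper bounds there are C(22,3) = 1540 ways to split 19 among 4 bins.
Subtract solutions that violate a single cap (substitute x_i' = x_i − (cap_i+1)): x_1 ≥ 4 gives C(18,3) = 816; x_2 ≥ 4 gives C(18,3) = 816; x_3 ≥ 9 gives C(13,3) = 286; x_4 ≥ 8 gives C(14,3) = 364. Together 2282.
Add back pairs where two caps are both exceeded: 364 + 84 + 120 + 84 + 120 + 10 = 782.
Subtract triples: 10 + 20 + 0 + 0 = 30.
By inclusion–exclusion the count is 1540 − 2282 + 782 − 30 = 10.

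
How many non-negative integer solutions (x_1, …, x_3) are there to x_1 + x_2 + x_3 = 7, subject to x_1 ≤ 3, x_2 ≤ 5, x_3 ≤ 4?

Without the upper bounds there are C(9,2) = 36 ways to split 7 among 3 variables.
Subtract solutions that violate a single cap (substitute x_i' = x_i − (cap_i+1)): x_1 ≥ 4 gives C(5,2) = 10; x_2 ≥ 6 gives C(3,2) = 3; x_3 ≥ 5 gives C(4,2) = 6. Together 19.
No two caps can be exceeded simultaneously, so the pair terms are all 0.
By inclusion–exclusion the count is 36 − 19 + 0 = 17.

17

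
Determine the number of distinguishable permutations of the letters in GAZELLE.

The 7 letters of GAZELLE have repeats: E appearing twice and L appearing twice.
So there are 7! / (2!·2!) = 1260 distinguishable arrangements.

1260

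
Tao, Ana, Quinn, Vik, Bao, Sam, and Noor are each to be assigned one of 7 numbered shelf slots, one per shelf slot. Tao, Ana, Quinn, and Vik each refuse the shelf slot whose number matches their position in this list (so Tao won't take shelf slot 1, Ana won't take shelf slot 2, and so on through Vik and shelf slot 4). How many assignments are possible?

Let Aᵢ (for 1 ≤ i ≤ 4) be the placements that put person i in their forbidden shelf slot. Any j of these fix j positions, leaving (7−j)! ways to fill the rest, and there are C(4,j) ways to pick which j.
By inclusion–exclusion, the number of valid placements is Σ_{j=0}^{4} (−1)^j C(4,j)·(7−j)!.
Computing: 5040 − 2880 + 720 − 96 + 6 = 2790.

2790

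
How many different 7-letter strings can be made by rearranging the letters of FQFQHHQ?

210

Letter multiplicities in FQFQHHQ: F×2, H×2, Q×3.
The number of distinct arrangements is 7!/(3!·2!·2!) = 5040/24 = 210.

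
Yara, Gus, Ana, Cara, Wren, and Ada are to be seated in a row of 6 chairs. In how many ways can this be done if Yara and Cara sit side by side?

240

Glue Yara and Cara into one block (2 internal orders), leaving 5 units to arrange in a row.
That gives 2 × 5! = 2 × 120 = 240.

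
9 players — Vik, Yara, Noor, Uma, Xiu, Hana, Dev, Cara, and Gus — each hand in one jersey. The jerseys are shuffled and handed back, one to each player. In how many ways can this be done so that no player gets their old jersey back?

133496

Let Aᵢ be the assignments in which player i gets their old jersey. We want the size of the complement of A₁∪…∪A_9.
By inclusion–exclusion this is Σ_{j=0}^{9} (−1)^j C(9,j)·(9−j)!.
Computing: 362880 − 362880 + 181440 − 60480 + 15120 − 3024 + 504 − 72 + 9 − 1 = 133496.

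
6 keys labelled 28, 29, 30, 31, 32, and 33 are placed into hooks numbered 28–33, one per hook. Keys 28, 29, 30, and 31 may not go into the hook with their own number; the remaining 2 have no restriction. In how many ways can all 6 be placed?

362

Let Aᵢ (for 28 ≤ i ≤ 31) be the placements that put key i in its forbidden hook. Any j of these fix j positions, leaving (6−j)! ways to fill the rest, and there are C(4,j) ways to pick which j.
By inclusion–exclusion, the number of valid placements is Σ_{j=0}^{4} (−1)^j C(4,j)·(6−j)!.
Computing: 720 − 480 + 144 − 24 + 2 = 362.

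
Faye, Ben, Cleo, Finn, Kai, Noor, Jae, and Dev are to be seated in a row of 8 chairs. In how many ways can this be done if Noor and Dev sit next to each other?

Treat {Noor, Dev} as a single unit. There are 7 units to order, and the pair itself can be ordered 2 ways.
So the count is 2·(7)! = 10080.

10080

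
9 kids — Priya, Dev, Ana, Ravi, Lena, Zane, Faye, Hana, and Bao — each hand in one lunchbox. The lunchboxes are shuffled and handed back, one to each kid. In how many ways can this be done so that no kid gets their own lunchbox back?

133496

Let Aᵢ be the assignments in which kid i gets their own lunchbox. We want the size of the complement of A₁∪…∪A_9.
By inclusion–exclusion this is Σ_{j=0}^{9} (−1)^j C(9,j)·(9−j)!.
Computing: 362880 − 362880 + 181440 − 60480 + 15120 − 3024 + 504 − 72 + 9 − 1 = 133496.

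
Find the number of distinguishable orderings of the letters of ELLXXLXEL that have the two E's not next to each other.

980

There are 9!/(4!·3!·2!) = 1260 arrangements of ELLXXLXEL in total.
If the two E's are adjacent, glue them into one block, leaving 8 items to arrange: (8)!/(4!·3!) = 280 ways.
Subtracting, 1260 − 280 = 980 arrangements keep the E's apart.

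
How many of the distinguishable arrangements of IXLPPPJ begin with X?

120

Fix X in the first position and arrange the remaining 6 letters.
Those 6 letters have P appearing 3 times, giving (6)!/(3!) = 120.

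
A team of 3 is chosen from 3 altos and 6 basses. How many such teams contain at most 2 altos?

Split by how many altos are chosen (0 through 2).
Sum: C(3,0)·C(6,3) + C(3,1)·C(6,2) + C(3,2)·C(6,1) = 20 + 45 + 18 = 83.

83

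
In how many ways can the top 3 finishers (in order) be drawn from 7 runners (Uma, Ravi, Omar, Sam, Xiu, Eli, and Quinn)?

210

There are 7 choices for 1st place, 6 for 2nd, and 5 for 3rd.
That gives 7 × 6 × 5 = 210.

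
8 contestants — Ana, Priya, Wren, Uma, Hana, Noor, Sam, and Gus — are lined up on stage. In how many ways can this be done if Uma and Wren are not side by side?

There are 8! = 40320 arrangements in all. If Uma and Wren are adjacent, merging them into one block gives 2·(7)! = 10080 arrangements.
So 40320 − 10080 = 30240 arrangements keep them apart.

30240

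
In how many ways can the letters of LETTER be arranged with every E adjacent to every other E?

Treat the 2 copies of E as a single block. The multiset to arrange is then {EE, L, R, T, T}, 5 items in all.
That gives (5)!/(2!) = 60 arrangements.

60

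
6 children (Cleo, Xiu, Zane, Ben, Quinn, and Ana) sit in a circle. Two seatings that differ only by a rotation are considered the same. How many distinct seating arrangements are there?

120

Around a circle, 6 distinct people have 6!/6 = (5)! = 120 rotationally distinct seatings.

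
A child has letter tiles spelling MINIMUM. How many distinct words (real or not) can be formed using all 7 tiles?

420

MINIMUM has 7 letters with I appearing twice and M appearing 3 times.
So there are 7! / (3!·2!) = 420 distinguishable arrangements.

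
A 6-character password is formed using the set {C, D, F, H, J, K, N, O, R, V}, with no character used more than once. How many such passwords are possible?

151200

With no repetition, fill the 6 characters in order: 10 choices, then 9, down to 5.
That product is 10 × 9 × 8 × 7 × 6 × 5 = 151200.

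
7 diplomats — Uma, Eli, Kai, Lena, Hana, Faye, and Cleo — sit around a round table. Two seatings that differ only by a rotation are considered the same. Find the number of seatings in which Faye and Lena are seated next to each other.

240

Glue Faye and Lena into a block (2 internal orders). Seating 6 units around a circle gives (5)! arrangements.
So 2 × (5)! = 2 × 120 = 240.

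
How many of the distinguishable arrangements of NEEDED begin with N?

Fix N in the first position and arrange the remaining 5 letters.
Those 5 letters have D appearing twice and E appearing 3 times, giving (5)!/(3!·2!) = 10.

10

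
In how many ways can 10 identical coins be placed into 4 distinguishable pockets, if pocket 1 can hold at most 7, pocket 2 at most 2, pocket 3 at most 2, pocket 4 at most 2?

Ignoring the caps, the number of non-negative solutions to x_1+…+x_4 = 10 is C(13,3) = 286.
Subtract solutions that violate a single cap (substitute x_i' = x_i − (cap_i+1)): x_1 ≥ 8 gives C(5,3) = 10; x_2 ≥ 3 gives C(10,3) = 120; x_3 ≥ 3 gives C(10,3) = 120; x_4 ≥ 3 gives C(10,3) = 120. Together 370.
Add back pairs where two caps are both exceeded: 0 + 0 + 0 + 35 + 35 + 35 = 105.
Subtract triples: 0 + 0 + 0 + 4 = 4.
By inclusion–exclusion the count is 286 − 370 + 105 − 4 = 17.

17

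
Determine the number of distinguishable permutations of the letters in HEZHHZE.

Letter multiplicities in HEZHHZE: E×2, H×3, Z×2.
Dividing 7! = 5040 by 3!·2!·2! = 24 for the repeated letters gives 210.

210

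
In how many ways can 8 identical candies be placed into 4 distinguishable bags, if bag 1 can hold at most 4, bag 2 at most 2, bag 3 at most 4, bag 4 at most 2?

27

Without the upper bounds there are C(11,3) = 165 ways to split 8 among 4 bags.
Subtract solutions that violate a single cap (substitute x_i' = x_i − (cap_i+1)): x_1 ≥ 5 gives C(6,3) = 20; x_2 ≥ 3 gives C(8,3) = 56; x_3 ≥ 5 gives C(6,3) = 20; x_4 ≥ 3 gives C(8,3) = 56. Together 152.
Add back pairs where two caps are both exceeded: 1 + 0 + 1 + 1 + 10 + 1 = 14.
By inclusion–exclusion the count is 165 − 152 + 14 = 27.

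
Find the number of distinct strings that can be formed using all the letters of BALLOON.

BALLOON has 7 letters with L appearing twice and O appearing twice.
So there are 7! / (2!·2!) = 1260 distinguishable arrangements.

1260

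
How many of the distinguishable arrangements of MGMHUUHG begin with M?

630

With the first slot taken by M, it remains to arrange the other 7 letters (GMHUUHG).
Those 7 letters have G appearing twice, H appearing twice, and U appearing twice, giving (7)!/(2!·2!·2!) = 630.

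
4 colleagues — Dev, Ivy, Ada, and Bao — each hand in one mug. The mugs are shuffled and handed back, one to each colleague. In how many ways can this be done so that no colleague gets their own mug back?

This is the derangement count D_4: permutations of 4 items with no fixed point.
By inclusion–exclusion this is Σ_{j=0}^{4} (−1)^j C(4,j)·(4−j)!.
Computing: 24 − 24 + 12 − 4 + 1 = 9.

9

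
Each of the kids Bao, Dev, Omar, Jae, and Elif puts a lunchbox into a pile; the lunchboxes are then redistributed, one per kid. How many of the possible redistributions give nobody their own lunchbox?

Count assignments avoiding every fixed point. For any j of the 5 kids fixed to their own lunchbox, the other 5−j can be arranged in (5−j)! ways.
By inclusion–exclusion this is Σ_{j=0}^{5} (−1)^j C(5,j)·(5−j)!.
Computing: 120 − 120 + 60 − 20 + 5 − 1 = 44.

44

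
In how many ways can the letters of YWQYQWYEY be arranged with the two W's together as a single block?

Treat the 2 copies of W as a single block. The multiset to arrange is then {WW, E, Q, Q, Y, Y, Y, Y}, 8 items in all.
That gives (8)!/(4!·2!) = 840 arrangements.

840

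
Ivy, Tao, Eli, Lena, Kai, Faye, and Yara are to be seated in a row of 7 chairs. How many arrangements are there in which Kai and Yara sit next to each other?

Place the 5 others and the Kai-Yara pair as 6 objects in a line; the pair has 2 internal arrangements.
So the count is 2·(6)! = 1440.

1440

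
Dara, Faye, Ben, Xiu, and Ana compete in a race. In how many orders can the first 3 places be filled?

This is an ordered selection of 3 from 5: P(5,3).
That gives 5 × 4 × 3 = 60.

60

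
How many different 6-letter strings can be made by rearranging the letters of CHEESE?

120

The 6 letters of CHEESE have repeats: E appearing 3 times.
Dividing 6! = 720 by 3! = 6 for the repeated letters gives 120.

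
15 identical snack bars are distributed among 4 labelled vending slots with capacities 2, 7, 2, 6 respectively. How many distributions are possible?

Without the upper bounds there are C(18,3) = 816 ways to split 15 among 4 vending slots.
Subtract solutions that violate a single cap (substitute x_i' = x_i − (cap_i+1)): x_1 ≥ 3 gives C(15,3) = 455; x_2 ≥ 8 gives C(10,3) = 120; x_3 ≥ 3 gives C(15,3) = 455; x_4 ≥ 7 gives C(11,3) = 165. Together 1195.
Add back pairs where two caps are both exceeded: 35 + 220 + 56 + 35 + 1 + 56 = 403.
Subtract triples: 4 + 0 + 10 + 0 = 14.
By inclusion–exclusion the count is 816 − 1195 + 403 − 14 = 10.

10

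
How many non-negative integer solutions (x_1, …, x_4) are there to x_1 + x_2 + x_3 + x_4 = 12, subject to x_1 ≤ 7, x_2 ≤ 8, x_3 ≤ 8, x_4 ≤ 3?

216

Ignoring the caps, the number of non-negative solutions to x_1+…+x_4 = 12 is C(15,3) = 455.
Subtract solutions that violate a single cap (substitute x_i' = x_i − (cap_i+1)): x_1 ≥ 8 gives C(7,3) = 35; x_2 ≥ 9 gives C(6,3) = 20; x_3 ≥ 9 gives C(6,3) = 20; x_4 ≥ 4 gives C(11,3) = 165. Together 240.
Add back pairs where two caps are both exceeded: 0 + 0 + 1 + 0 + 0 + 0 = 1.
By inclusion–exclusion the count is 455 − 240 + 1 = 216.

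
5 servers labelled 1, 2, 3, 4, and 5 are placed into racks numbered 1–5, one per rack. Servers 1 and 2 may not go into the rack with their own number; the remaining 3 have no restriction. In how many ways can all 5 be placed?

Let Aᵢ (for i ∈ {1, 2}) be the placements that put server i in its forbidden rack. Any j of these fix j positions, leaving (5−j)! ways to fill the rest, and there are C(2,j) ways to pick which j.
By inclusion–exclusion, the number of valid placements is Σ_{j=0}^{2} (−1)^j C(2,j)·(5−j)!.
Computing: 120 − 48 + 6 = 78.

78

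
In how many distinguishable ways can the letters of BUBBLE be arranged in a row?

120

The 6 letters of BUBBLE have repeats: B appearing 3 times.
The number of distinct arrangements is 6!/(3!) = 720/6 = 120.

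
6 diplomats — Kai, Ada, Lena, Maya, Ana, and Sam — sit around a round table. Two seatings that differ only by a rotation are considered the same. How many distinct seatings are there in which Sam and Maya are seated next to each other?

48

Treat {Sam, Maya} as one unit (2 internal orders) and seat the resulting 5 units around the table: (4)! circular arrangements.
So 2 × (4)! = 2 × 24 = 48.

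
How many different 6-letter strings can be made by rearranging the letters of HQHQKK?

HQHQKK has 6 letters with H appearing twice, K appearing twice, and Q appearing twice.
The number of distinct arrangements is 6!/(2!·2!·2!) = 720/8 = 90.

90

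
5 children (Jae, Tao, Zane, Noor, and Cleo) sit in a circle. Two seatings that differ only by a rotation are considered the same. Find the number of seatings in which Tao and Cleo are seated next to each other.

12

Treat {Tao, Cleo} as one unit (2 internal orders) and seat the resulting 4 units around the table: (3)! circular arrangements.
So 2 × (3)! = 2 × 6 = 12.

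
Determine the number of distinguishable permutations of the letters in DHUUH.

30

Letter multiplicities in DHUUH: D×1, H×2, U×2.
Dividing 5! = 120 by 2!·2! = 4 for the repeated letters gives 30.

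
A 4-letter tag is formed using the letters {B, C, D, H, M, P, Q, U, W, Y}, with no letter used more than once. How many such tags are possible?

Choose and order 4 of the 10 symbols: the first letter has 10 options, the next 9, then 8, 7.
That product is 10 × 9 × 8 × 7 = 5040.

5040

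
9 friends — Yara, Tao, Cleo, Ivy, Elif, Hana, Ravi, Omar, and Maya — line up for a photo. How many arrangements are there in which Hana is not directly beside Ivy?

282240

Of the 9! = 362880 arrangements, those with Hana and Ivy adjacent number 2 × 8! = 80640 (treat the pair as a block with 2 internal orders).
So 362880 − 80640 = 282240 arrangements keep them apart.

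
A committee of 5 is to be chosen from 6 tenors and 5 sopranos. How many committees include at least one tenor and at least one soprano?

455

Unrestricted: C(11,5) = 462 ways to pick any 5 of the 11.
Subtract selections that omit an entire group: no tenors → C(5,5) = 1; no sopranos → C(6,5) = 6.
Both groups omitted at once is impossible, so 462 − 7 = 455.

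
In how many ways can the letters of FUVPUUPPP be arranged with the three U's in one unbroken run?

210

Treat the 3 copies of U as a single block. The multiset to arrange is then {UUU, F, P, P, P, P, V}, 7 items in all.
That gives (7)!/(4!) = 210 arrangements.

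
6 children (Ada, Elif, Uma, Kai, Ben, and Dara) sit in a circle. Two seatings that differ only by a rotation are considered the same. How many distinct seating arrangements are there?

120

Seat Ada anywhere (absorbing the rotational symmetry), then permute the other 5: (5)! = 120.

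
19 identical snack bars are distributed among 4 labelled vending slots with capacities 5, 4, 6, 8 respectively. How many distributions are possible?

35

Without the upper bounds there are C(22,3) = 1540 ways to split 19 among 4 vending slots.
Subtract solutions that violate a single cap (substitute x_i' = x_i − (cap_i+1)): x_1 ≥ 6 gives C(16,3) = 560; x_2 ≥ 5 gives C(17,3) = 680; x_3 ≥ 7 gives C(15,3) = 455; x_4 ≥ 9 gives C(13,3) = 286. Together 1981.
Add back pairs where two caps are both exceeded: 165 + 84 + 35 + 120 + 56 + 20 = 480.
Subtract triples: 4 + 0 + 0 + 0 = 4.
By inclusion–exclusion the count is 1540 − 1981 + 480 − 4 = 35.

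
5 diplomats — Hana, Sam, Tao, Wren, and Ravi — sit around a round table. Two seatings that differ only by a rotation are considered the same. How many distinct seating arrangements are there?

Fix one person's seat to break rotational symmetry; the remaining 4 people can be arranged in (4)! = 24 ways.

24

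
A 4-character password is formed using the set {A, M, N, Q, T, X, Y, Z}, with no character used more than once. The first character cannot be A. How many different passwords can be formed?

1470

The first character has 8−1 = 7 choices (anything except A).
The remaining 3 characters are filled from the other 7 symbols without repetition: 7 × 6 × 5 = 210.
Total: 7 × 210 = 1470.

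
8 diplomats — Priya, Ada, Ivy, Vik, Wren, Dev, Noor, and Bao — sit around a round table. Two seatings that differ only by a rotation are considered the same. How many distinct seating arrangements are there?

Seat Priya anywhere (absorbing the rotational symmetry), then permute the other 7: (7)! = 5040.

5040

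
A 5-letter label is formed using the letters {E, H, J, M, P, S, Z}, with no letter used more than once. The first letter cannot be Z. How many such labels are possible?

The first letter has 7−1 = 6 choices (anything except Z).
The remaining 4 letters are filled from the other 6 symbols without repetition: 6 × 5 × 4 × 3 = 360.
Total: 6 × 360 = 2160.

2160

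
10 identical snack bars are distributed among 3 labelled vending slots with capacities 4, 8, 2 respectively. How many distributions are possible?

By stars and bars, unrestricted non-negative solutions to x_1+…+x_3 = 10 number C(10+2,2) = 66.
Subtract solutions that violate a single cap (substitute x_i' = x_i − (cap_i+1)): x_1 ≥ 5 gives C(7,2) = 21; x_2 ≥ 9 gives C(3,2) = 3; x_3 ≥ 3 gives C(9,2) = 36. Together 60.
Add back pairs where two caps are both exceeded: 0 + 6 + 0 = 6.
By inclusion–exclusion the count is 66 − 60 + 6 = 12.

12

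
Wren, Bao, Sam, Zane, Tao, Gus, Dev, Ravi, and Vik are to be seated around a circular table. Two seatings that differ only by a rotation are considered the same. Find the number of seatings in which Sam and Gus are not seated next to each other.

All circular seatings of 9 people number (8)! = 40320.
Those with Sam next to Gus: fuse the pair into one unit and seat 8 units around a circle — 2·(7)! = 10080.
Subtracting, 40320 − 10080 = 30240.

30240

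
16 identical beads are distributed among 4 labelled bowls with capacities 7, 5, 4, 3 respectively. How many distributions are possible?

By stars and bars, unrestricted non-negative solutions to x_1+…+x_4 = 16 number C(16+3,3) = 969.
Subtract solutions that violate a single cap (substitute x_i' = x_i − (cap_i+1)): x_1 ≥ 8 gives C(11,3) = 165; x_2 ≥ 6 gives C(13,3) = 286; x_3 ≥ 5 gives C(14,3) = 364; x_4 ≥ 4 gives C(15,3) = 455. Together 1270.
Add back pairs where two caps are both exceeded: 10 + 20 + 35 + 56 + 84 + 120 = 325.
Subtract triples: 0 + 0 + 0 + 4 = 4.
By inclusion–exclusion the count is 969 − 1270 + 325 − 4 = 20.

20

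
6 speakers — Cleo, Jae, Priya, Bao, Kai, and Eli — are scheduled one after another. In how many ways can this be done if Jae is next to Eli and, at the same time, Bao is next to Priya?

Treat {Jae,Eli} as one block (2 orders) and {Bao,Priya} as another (2 orders).
That leaves 4 units to arrange: 2 × 2 × 4! = 4 × 24 = 96.

96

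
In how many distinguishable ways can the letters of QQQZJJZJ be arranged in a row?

560

Letter multiplicities in QQQZJJZJ: J×3, Q×3, Z×2.
The number of distinct arrangements is 8!/(3!·3!·2!) = 40320/72 = 560.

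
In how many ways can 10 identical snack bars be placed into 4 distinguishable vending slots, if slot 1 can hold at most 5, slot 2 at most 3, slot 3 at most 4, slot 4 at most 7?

106

Without the upper bounds there are C(13,3) = 286 ways to split 10 among 4 vending slots.
Subtract solutions that violate a single cap (substitute x_i' = x_i − (cap_i+1)): x_1 ≥ 6 gives C(7,3) = 35; x_2 ≥ 4 gives C(9,3) = 84; x_3 ≥ 5 gives C(8,3) = 56; x_4 ≥ 8 gives C(5,3) = 10. Together 185.
Add back pairs where two caps are both exceeded: 1 + 0 + 0 + 4 + 0 + 0 = 5.
By inclusion–exclusion the count is 286 − 185 + 5 = 106.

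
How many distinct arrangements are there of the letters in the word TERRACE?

Letter multiplicities in TERRACE: A×1, C×1, E×2, R×2, T×1.
So there are 7! / (2!·2!) = 1260 distinguishable arrangements.

1260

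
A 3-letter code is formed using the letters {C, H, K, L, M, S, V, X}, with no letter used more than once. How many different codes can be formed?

336

With no repetition, fill the 3 letters in order: 8 choices, then 7, down to 6.
8 × 7 × 6 = 336.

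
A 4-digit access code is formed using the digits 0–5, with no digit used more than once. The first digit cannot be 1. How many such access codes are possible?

The first digit has 6−1 = 5 choices (anything except 1).
The remaining 3 digits are filled from the other 5 symbols without repetition: 5 × 4 × 3 = 60.
Total: 5 × 60 = 300.

300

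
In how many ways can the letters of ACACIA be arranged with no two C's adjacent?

There are 6!/(3!·2!) = 60 arrangements of ACACIA in total.
Arrangements with the C's together: treat CC as one letter, giving (5)!/(3!) = 20.
Subtracting, 60 − 20 = 40 arrangements keep the C's apart.

40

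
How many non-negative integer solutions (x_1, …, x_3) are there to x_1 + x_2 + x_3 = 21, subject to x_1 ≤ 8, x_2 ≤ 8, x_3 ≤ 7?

Ignoring the caps, the number of non-negative solutions to x_1+…+x_3 = 21 is C(23,2) = 253.
Subtract solutions that violate a single cap (substitute x_i' = x_i − (cap_i+1)): x_1 ≥ 9 gives C(14,2) = 91; x_2 ≥ 9 gives C(14,2) = 91; x_3 ≥ 8 gives C(15,2) = 105. Together 287.
Add back pairs where two caps are both exceeded: 10 + 15 + 15 = 40.
By inclusion–exclusion the count is 253 − 287 + 40 = 6.

6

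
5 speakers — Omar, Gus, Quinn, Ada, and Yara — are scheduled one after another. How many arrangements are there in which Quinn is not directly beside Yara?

72

Of the 5! = 120 arrangements, those with Quinn and Yara adjacent number 2 × 4! = 48 (treat the pair as a block with 2 internal orders).
Complementary counting: 120 − 48 = 72.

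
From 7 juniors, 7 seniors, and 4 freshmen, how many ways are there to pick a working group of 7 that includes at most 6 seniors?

31823

Split by how many seniors are chosen (0 through 6).
Sum: C(7,0)·C(11,7) + C(7,1)·C(11,6) + C(7,2)·C(11,5) + C(7,3)·C(11,4) + C(7,4)·C(11,3) + C(7,5)·C(11,2) + C(7,6)·C(11,1) = 330 + 3234 + 9702 + 11550 + 5775 + 1155 + 77 = 31823.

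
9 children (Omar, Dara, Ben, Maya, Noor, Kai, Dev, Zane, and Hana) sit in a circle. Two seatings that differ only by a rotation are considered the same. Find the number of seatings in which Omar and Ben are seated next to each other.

Glue Omar and Ben into a block (2 internal orders). Seating 8 units around a circle gives (7)! arrangements.
So 2 × (7)! = 2 × 5040 = 10080.

10080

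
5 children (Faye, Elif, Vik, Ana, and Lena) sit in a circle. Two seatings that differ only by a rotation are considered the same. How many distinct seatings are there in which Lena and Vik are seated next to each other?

12

Glue Lena and Vik into a block (2 internal orders). Seating 4 units around a circle gives (3)! arrangements.
So 2 × (3)! = 2 × 6 = 12.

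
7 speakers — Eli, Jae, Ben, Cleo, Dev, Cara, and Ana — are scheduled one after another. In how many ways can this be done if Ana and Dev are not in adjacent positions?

3600

There are 7! = 5040 arrangements in all. If Ana and Dev are adjacent, merging them into one block gives 2·(6)! = 1440 arrangements.
So 5040 − 1440 = 3600 arrangements keep them apart.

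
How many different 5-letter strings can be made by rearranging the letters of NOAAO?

Letter multiplicities in NOAAO: A×2, N×1, O×2.
The number of distinct arrangements is 5!/(2!·2!) = 120/4 = 30.

30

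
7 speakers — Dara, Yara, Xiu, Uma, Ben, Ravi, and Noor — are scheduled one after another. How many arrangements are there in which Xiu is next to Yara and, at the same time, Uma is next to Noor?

480

Treat {Xiu,Yara} as one block (2 orders) and {Uma,Noor} as another (2 orders).
That leaves 5 units to arrange: 2 × 2 × 5! = 4 × 120 = 480.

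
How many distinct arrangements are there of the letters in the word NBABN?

Letter multiplicities in NBABN: A×1, B×2, N×2.
So there are 5! / (2!·2!) = 30 distinguishable arrangements.

30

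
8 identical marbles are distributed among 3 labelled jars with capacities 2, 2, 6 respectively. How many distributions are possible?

Without the upper bounds there are C(10,2) = 45 ways to split 8 among 3 jars.
Subtract solutions that violate a single cap (substitute x_i' = x_i − (cap_i+1)): x_1 ≥ 3 gives C(7,2) = 21; x_2 ≥ 3 gives C(7,2) = 21; x_3 ≥ 7 gives C(3,2) = 3. Together 45.
Add back pairs where two caps are both exceeded: 6 + 0 + 0 = 6.
By inclusion–exclusion the count is 45 − 45 + 6 = 6.

6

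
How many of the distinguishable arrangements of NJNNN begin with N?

Fix N in the first position and arrange the remaining 4 letters.
Those 4 letters have N appearing 3 times, giving (4)!/(3!) = 4.

4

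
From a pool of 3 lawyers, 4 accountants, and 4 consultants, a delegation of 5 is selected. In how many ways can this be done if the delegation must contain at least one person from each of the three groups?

Total 5-person selections from all 11: C(11,5) = 462.
Selections missing a whole group: no lawyers → C(8,5) = 56; no accountants → C(7,5) = 21; no consultants → C(7,5) = 21.
Add back selections omitting two groups (i.e. drawn from a single group): C(3,5) + C(4,5) + C(4,5) = 0.
By inclusion–exclusion: 462 − 98 + 0 = 364.

364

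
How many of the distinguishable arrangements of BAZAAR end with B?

20

With the last slot taken by B, it remains to arrange the other 5 letters (AZAAR).
Those 5 letters have A appearing 3 times, giving (5)!/(3!) = 20.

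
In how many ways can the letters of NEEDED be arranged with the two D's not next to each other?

40

There are 6!/(3!·2!) = 60 arrangements of NEEDED in total.
Arrangements with the D's together: treat DD as one letter, giving (5)!/(3!) = 20.
Hence 60 − 20 = 40.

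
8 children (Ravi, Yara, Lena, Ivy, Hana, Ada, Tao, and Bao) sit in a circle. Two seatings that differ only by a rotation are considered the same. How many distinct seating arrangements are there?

Seat Ravi anywhere (absorbing the rotational symmetry), then permute the other 7: (7)! = 5040.

5040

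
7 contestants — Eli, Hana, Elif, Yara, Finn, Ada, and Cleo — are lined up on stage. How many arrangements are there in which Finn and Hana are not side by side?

Of the 7! = 5040 arrangements, those with Finn and Hana adjacent number 2 × 6! = 1440 (treat the pair as a block with 2 internal orders).
Complementary counting: 5040 − 1440 = 3600.

3600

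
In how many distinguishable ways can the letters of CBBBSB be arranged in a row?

30

The 6 letters of CBBBSB have repeats: B appearing 4 times.
The number of distinct arrangements is 6!/(4!) = 720/24 = 30.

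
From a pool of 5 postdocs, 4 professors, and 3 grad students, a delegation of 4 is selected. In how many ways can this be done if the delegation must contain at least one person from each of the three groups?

270

With no constraint there are C(12,4) = 495 possible selections.
Subtract selections that omit an entire group: no postdocs → C(7,4) = 35; no professors → C(8,4) = 70; no grad students → C(9,4) = 126.
Add back selections omitting two groups (i.e. drawn from a single group): C(5,4) + C(4,4) + C(3,4) = 6.
By inclusion–exclusion: 495 − 231 + 6 = 270.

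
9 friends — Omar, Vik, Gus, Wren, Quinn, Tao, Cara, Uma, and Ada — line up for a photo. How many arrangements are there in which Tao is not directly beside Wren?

Of the 9! = 362880 arrangements, those with Tao and Wren adjacent number 2 × 8! = 80640 (treat the pair as a block with 2 internal orders).
Complementary counting: 362880 − 80640 = 282240.

282240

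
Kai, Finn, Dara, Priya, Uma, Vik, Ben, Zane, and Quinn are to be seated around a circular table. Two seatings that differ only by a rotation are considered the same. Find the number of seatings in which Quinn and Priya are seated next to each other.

Treat {Quinn, Priya} as one unit (2 internal orders) and seat the resulting 8 units around the table: (7)! circular arrangements.
So 2 × (7)! = 2 × 5040 = 10080.

10080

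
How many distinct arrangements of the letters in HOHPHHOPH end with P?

With the last slot taken by P, it remains to arrange the other 8 letters (HOHHHOPH).
Those 8 letters have H appearing 5 times and O appearing twice, giving (8)!/(5!·2!) = 168.

168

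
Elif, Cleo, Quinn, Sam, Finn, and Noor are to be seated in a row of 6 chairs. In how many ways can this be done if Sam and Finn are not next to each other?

480

Of the 6! = 720 arrangements, those with Sam and Finn adjacent number 2 × 5! = 240 (treat the pair as a block with 2 internal orders).
Complementary counting: 720 − 240 = 480.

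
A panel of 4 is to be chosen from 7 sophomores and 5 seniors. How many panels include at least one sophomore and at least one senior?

With no constraint there are C(12,4) = 495 possible selections.
Subtract selections that omit an entire group: no sophomores → C(5,4) = 5; no seniors → C(7,4) = 35.
Both groups omitted at once is impossible, so 495 − 40 = 455.

455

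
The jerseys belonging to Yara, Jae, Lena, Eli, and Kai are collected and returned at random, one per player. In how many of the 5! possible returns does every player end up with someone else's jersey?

44

Count assignments avoiding every fixed point. For any j of the 5 players fixed to their old jersey, the other 5−j can be arranged in (5−j)! ways.
By inclusion–exclusion this is Σ_{j=0}^{5} (−1)^j C(5,j)·(5−j)!.
Computing: 120 − 120 + 60 − 20 + 5 − 1 = 44.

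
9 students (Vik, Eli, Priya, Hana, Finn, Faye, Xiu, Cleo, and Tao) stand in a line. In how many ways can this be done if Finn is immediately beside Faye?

80640

Place the 7 others and the Finn-Faye pair as 8 objects in a line; the pair has 2 internal arrangements.
So the count is 2·(8)! = 80640.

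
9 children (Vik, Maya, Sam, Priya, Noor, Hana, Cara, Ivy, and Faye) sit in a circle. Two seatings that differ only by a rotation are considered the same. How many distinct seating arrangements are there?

Fix one person's seat to break rotational symmetry; the remaining 8 people can be arranged in (8)! = 40320 ways.

40320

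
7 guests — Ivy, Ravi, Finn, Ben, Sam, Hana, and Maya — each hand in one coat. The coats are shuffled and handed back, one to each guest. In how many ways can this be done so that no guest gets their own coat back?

This is the derangement count D_7: permutations of 7 items with no fixed point.
By inclusion–exclusion this is Σ_{j=0}^{7} (−1)^j C(7,j)·(7−j)!.
Computing: 5040 − 5040 + 2520 − 840 + 210 − 42 + 7 − 1 = 1854.

1854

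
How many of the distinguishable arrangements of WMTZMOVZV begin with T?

Fix T in the first position and arrange the remaining 8 letters.
Those 8 letters have M appearing twice, V appearing twice, and Z appearing twice, giving (8)!/(2!·2!·2!) = 5040.

5040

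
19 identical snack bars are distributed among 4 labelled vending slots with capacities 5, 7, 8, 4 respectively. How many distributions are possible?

55

By stars and bars, unrestricted non-negative solutions to x_1+…+x_4 = 19 number C(19+3,3) = 1540.
Subtract solutions that violate a single cap (substitute x_i' = x_i − (cap_i+1)): x_1 ≥ 6 gives C(16,3) = 560; x_2 ≥ 8 gives C(14,3) = 364; x_3 ≥ 9 gives C(13,3) = 286; x_4 ≥ 5 gives C(17,3) = 680. Together 1890.
Add back pairs where two caps are both exceeded: 56 + 35 + 165 + 10 + 84 + 56 = 406.
Subtract triples: 0 + 1 + 0 + 0 = 1.
By inclusion–exclusion the count is 1540 − 1890 + 406 − 1 = 55.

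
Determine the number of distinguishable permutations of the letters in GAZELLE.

Letter multiplicities in GAZELLE: A×1, E×2, G×1, L×2, Z×1.
The number of distinct arrangements is 7!/(2!·2!) = 5040/4 = 1260.

1260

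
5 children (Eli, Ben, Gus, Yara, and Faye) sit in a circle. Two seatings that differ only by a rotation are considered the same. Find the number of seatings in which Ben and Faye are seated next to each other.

Treat {Ben, Faye} as one unit (2 internal orders) and seat the resulting 4 units around the table: (3)! circular arrangements.
So 2 × (3)! = 2 × 6 = 12.

12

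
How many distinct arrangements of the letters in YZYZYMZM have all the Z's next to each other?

60

Treat the 3 copies of Z as a single block. The multiset to arrange is then {ZZZ, M, M, Y, Y, Y}, 6 items in all.
That gives (6)!/(3!·2!) = 60 arrangements.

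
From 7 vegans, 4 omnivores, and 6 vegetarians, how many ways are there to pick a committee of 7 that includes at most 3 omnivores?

19162

Split by how many omnivores are chosen (0 through 3).
Sum: C(4,0)·C(13,7) + C(4,1)·C(13,6) + C(4,2)·C(13,5) + C(4,3)·C(13,4) = 1716 + 6864 + 7722 + 2860 = 19162.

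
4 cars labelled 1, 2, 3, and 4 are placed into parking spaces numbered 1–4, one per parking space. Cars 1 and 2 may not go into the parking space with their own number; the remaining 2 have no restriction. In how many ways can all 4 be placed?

Let Aᵢ (for i ∈ {1, 2}) be the placements that put car i in its forbidden parking space. Any j of these fix j positions, leaving (4−j)! ways to fill the rest, and there are C(2,j) ways to pick which j.
By inclusion–exclusion, the number of valid placements is Σ_{j=0}^{2} (−1)^j C(2,j)·(4−j)!.
Computing: 24 − 12 + 2 = 14.

14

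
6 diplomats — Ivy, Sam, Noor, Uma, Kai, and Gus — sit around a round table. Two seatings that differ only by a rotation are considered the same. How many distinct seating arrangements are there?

Fix one person's seat to break rotational symmetry; the remaining 5 people can be arranged in (5)! = 120 ways.

120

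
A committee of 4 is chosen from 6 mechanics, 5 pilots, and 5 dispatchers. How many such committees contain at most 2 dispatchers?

Split by how many dispatchers are chosen (0 through 2).
Sum: C(5,0)·C(11,4) + C(5,1)·C(11,3) + C(5,2)·C(11,2) = 330 + 825 + 550 = 1705.

1705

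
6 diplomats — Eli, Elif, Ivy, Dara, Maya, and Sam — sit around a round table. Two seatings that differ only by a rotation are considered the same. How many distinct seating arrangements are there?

Seat Eli anywhere (absorbing the rotational symmetry), then permute the other 5: (5)! = 120.

120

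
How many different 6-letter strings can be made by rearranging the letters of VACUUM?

The 6 letters of VACUUM have repeats: U appearing twice.
Dividing 6! = 720 by 2! = 2 for the repeated letters gives 360.

360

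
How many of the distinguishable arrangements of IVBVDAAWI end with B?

Fix B in the last position and arrange the remaining 8 letters.
Those 8 letters have A appearing twice, I appearing twice, and V appearing twice, giving (8)!/(2!·2!·2!) = 5040.

5040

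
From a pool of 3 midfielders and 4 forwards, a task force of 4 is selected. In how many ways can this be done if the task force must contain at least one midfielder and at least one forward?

34

Total 4-person selections from all 7: C(7,4) = 35.
Selections missing a whole group: no midfielders → C(4,4) = 1; no forwards → C(3,4) = 0.
Both groups omitted at once is impossible, so 35 − 1 = 34.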